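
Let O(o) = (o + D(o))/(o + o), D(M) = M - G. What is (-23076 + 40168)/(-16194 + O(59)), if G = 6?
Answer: -504214/477695 ≈ -1.0555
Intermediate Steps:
D(M) = -6 + M (D(M) = M - 1*6 = M - 6 = -6 + M)
O(o) = (-6 + 2*o)/(2*o) (O(o) = (o + (-6 + o))/(o + o) = (-6 + 2*o)/((2*o)) = (-6 + 2*o)*(1/(2*o)) = (-6 + 2*o)/(2*o))
(-23076 + 40168)/(-16194 + O(59)) = (-23076 + 40168)/(-16194 + (-3 + 59)/59) = 17092/(-16194 + (1/59)*56) = 17092/(-16194 + 56/59) = 17092/(-955390/59) = 17092*(-59/955390) = -504214/477695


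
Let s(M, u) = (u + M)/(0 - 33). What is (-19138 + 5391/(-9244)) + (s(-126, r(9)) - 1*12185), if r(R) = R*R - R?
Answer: -3184940841/101684 ≈ -31322.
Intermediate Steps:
r(R) = R² - R
s(M, u) = -M/33 - u/33 (s(M, u) = (M + u)/(-33) = (M + u)*(-1/33) = -M/33 - u/33)
(-19138 + 5391/(-9244)) + (s(-126, r(9)) - 1*12185) = (-19138 + 5391/(-9244)) + ((-1/33*(-126) - 3*(-1 + 9)/11) - 1*12185) = (-19138 + 5391*(-1/9244)) + ((42/11 - 3*8/11) - 12185) = (-19138 - 5391/9244) + ((42/11 - 1/33*72) - 12185) = -176917063/9244 + ((42/11 - 24/11) - 12185) = -176917063/9244 + (18/11 - 12185) = -176917063/9244 - 134017/11 = -3184940841/101684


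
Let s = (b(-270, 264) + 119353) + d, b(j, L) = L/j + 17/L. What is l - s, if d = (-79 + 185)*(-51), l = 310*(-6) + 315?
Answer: -457344703/3960 ≈ -1.1549e+5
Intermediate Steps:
b(j, L) = 17/L + L/j
l = -1545 (l = -1860 + 315 = -1545)
d = -5406 (d = 106*(-51) = -5406)
s = 451226503/3960 (s = ((17/264 + 264/(-270)) + 119353) - 5406 = ((17*(1/264) + 264*(-1/270)) + 119353) - 5406 = ((17/264 - 44/45) + 119353) - 5406 = (-3617/3960 + 119353) - 5406 = 472634263/3960 - 5406 = 451226503/3960 ≈ 1.1395e+5)
l - s = -1545 - 1*451226503/3960 = -1545 - 451226503/3960 = -457344703/3960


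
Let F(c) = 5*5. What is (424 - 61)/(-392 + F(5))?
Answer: -363/367 ≈ -0.98910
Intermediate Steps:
F(c) = 25
(424 - 61)/(-392 + F(5)) = (424 - 61)/(-392 + 25) = 363/(-367) = 363*(-1/367) = -363/367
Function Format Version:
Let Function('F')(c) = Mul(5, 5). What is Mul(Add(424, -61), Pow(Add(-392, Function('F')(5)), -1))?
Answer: Rational(-363, 367) ≈ -0.98910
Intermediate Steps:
Function('F')(c) = 25
Mul(Add(424, -61), Pow(Add(-392, Function('F')(5)), -1)) = Mul(Add(424, -61), Pow(Add(-392, 25), -1)) = Mul(363, Pow(-367, -1)) = Mul(363, Rational(-1, 367)) = Rational(-363, 367)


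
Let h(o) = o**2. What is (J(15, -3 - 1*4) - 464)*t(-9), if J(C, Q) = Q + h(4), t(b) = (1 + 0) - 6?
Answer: 2275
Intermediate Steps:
t(b) = -5 (t(b) = 1 - 6 = -5)
J(C, Q) = 16 + Q (J(C, Q) = Q + 4**2 = Q + 16 = 16 + Q)
(J(15, -3 - 1*4) - 464)*t(-9) = ((16 + (-3 - 1*4)) - 464)*(-5) = ((16 + (-3 - 4)) - 464)*(-5) = ((16 - 7) - 464)*(-5) = (9 - 464)*(-5) = -455*(-5) = 2275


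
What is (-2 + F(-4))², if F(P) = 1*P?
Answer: 36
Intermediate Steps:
F(P) = P
(-2 + F(-4))² = (-2 - 4)² = (-6)² = 36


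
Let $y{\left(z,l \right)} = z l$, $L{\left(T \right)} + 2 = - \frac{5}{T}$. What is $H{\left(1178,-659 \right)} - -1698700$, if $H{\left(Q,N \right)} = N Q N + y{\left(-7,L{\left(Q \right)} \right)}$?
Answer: $\frac{604645880331}{1178} \approx 5.1328 \cdot 10^{8}$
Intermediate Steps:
$L{\left(T \right)} = -2 - \frac{5}{T}$
$y{\left(z,l \right)} = l z$
$H{\left(Q,N \right)} = 14 + \frac{35}{Q} + Q N^{2}$ ($H{\left(Q,N \right)} = N Q N + \left(-2 - \frac{5}{Q}\right) \left(-7\right) = Q N^{2} + \left(14 + \frac{35}{Q}\right) = 14 + \frac{35}{Q} + Q N^{2}$)
$H{\left(1178,-659 \right)} - -1698700 = \left(14 + \frac{35}{1178} + 1178 \left(-659\right)^{2}\right) - -1698700 = \left(14 + 35 \cdot \frac{1}{1178} + 1178 \cdot 434281\right) + 1698700 = \left(14 + \frac{35}{1178} + 511583018\right) + 1698700 = \frac{602644811731}{1178} + 1698700 = \frac{604645880331}{1178}$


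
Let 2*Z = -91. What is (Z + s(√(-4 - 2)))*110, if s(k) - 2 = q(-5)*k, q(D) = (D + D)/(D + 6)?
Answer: -4785 - 1100*I*√6 ≈ -4785.0 - 2694.4*I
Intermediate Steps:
Z = -91/2 (Z = (½)*(-91) = -91/2 ≈ -45.500)
q(D) = 2*D/(6 + D) (q(D) = (2*D)/(6 + D) = 2*D/(6 + D))
s(k) = 2 - 10*k (s(k) = 2 + (2*(-5)/(6 - 5))*k = 2 + (2*(-5)/1)*k = 2 + (2*(-5)*1)*k = 2 - 10*k)
(Z + s(√(-4 - 2)))*110 = (-91/2 + (2 - 10*√(-4 - 2)))*110 = (-91/2 + (2 - 10*I*√6))*110 = (-87/2 - 10*I*√6)*110 = -4785 - 1100*I*√6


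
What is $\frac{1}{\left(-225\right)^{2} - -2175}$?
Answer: $\frac{1}{52800} \approx 1.8939 \cdot 10^{-5}$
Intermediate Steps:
$\frac{1}{\left(-225\right)^{2} - -2175} = \frac{1}{50625 + \left(-8840 + 11015\right)} = \frac{1}{50625 + 2175} = \frac{1}{52800}$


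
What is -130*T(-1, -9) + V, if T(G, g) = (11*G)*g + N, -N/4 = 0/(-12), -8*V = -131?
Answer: -102829/8 ≈ -12854.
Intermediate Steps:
V = 131/8 (V = -⅛*(-131) = 131/8 ≈ 16.375)
N = 0 (N = -0/(-12) = -0*(-1)/12 = -4*0 = 0)
T(G, g) = 11*G*g (T(G, g) = (11*G)*g + 0 = 11*G*g + 0 = 11*G*g)
-130*T(-1, -9) + V = -1430*(-1)*(-9) + 131/8 = -130*99 + 131/8 = -12870 + 131/8 = -102829/8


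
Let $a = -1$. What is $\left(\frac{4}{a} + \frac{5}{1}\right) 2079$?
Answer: $2079$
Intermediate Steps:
$\left(\frac{4}{a} + \frac{5}{1}\right) 2079 = \left(\frac{4}{-1} + \frac{5}{1}\right) 2079 = \left(4 \left(-1\right) + 5 \cdot 1\right) 2079 = \left(-4 + 5\right) 2079 = 1 \cdot 2079 = 2079$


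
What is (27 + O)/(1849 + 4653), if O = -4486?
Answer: -4459/6502 ≈ -0.68579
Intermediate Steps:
(27 + O)/(1849 + 4653) = (27 - 4486)/(1849 + 4653) = -4459/6502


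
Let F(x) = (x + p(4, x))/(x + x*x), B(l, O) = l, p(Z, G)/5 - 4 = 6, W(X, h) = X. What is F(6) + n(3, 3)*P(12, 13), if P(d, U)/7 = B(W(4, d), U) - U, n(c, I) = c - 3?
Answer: 4/3 ≈ 1.3333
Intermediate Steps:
n(c, I) = -3 + c
p(Z, G) = 50 (p(Z, G) = 20 + 5*6 = 20 + 30 = 50)
F(x) = (50 + x)/(x + x²) (F(x) = (x + 50)/(x + x*x) = (50 + x)/(x + x²))
P(d, U) = 28 - 7*U (P(d, U) = 7*(4 - U) = 28 - 7*U)
F(6) + n(3, 3)*P(12, 13) = (50 + 6)/(6*(1 + 6)) + (-3 + 3)*(28 - 7*13) = (⅙)*56/7 + 0*(28 - 91) = (⅙)*(⅐)*56 + 0*(-63) = 4/3 + 0 = 4/3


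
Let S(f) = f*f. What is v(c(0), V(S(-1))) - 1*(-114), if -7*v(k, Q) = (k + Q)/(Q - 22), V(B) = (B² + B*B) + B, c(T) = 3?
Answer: 15168/133 ≈ 114.05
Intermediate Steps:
S(f) = f²
V(B) = B + 2*B² (V(B) = (B² + B²) + B = 2*B² + B = B + 2*B²)
v(k, Q) = -(Q + k)/(7*(-22 + Q)) (v(k, Q) = -(k + Q)/(7*(Q - 22)) = -(Q + k)/(7*(-22 + Q)))
v(c(0), V(S(-1))) - 1*(-114) = (-(-1)²*(1 + 2*(-1)²) - 1*3)/(7*(-22 + (-1)²*(1 + 2*(-1)²))) - 1*(-114) = (-(1 + 2*1) - 3)/(7*(-22 + 1*(1 + 2*1))) + 114 = (-(1 + 2) - 3)/(7*(-22 + 1*(1 + 2))) + 114 = (-3 - 3)/(7*(-22 + 1*3)) + 114 = (-1*3 - 3)/(7*(-22 + 3)) + 114 = (⅐)*(-3 - 3)/(-19) + 114 = (⅐)*(-1/19)*(-6) + 114 = 6/133 + 114 = 15168/133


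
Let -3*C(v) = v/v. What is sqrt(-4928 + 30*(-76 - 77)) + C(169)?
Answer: -1/3 + I*sqrt(9518) ≈ -0.33333 + 97.56*I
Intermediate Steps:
C(v) = -1/3 (C(v) = -v/(3*v) = -1/3*1 = -1/3)
sqrt(-4928 + 30*(-76 - 77)) + C(169) = sqrt(-4928 + 30*(-76 - 77)) - 1/3 = sqrt(-4928 + 30*(-153)) - 1/3 = sqrt(-4928 - 4590) - 1/3 = sqrt(-9518) - 1/3 = I*sqrt(9518) - 1/3 = -1/3 + I*sqrt(9518)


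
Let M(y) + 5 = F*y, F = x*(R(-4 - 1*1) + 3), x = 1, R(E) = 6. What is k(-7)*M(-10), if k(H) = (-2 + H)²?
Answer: -7695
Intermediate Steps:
F = 9 (F = 1*(6 + 3) = 1*9 = 9)
M(y) = -5 + 9*y
k(-7)*M(-10) = (-2 - 7)²*(-5 + 9*(-10)) = (-9)²*(-5 - 90) = 81*(-95) = -7695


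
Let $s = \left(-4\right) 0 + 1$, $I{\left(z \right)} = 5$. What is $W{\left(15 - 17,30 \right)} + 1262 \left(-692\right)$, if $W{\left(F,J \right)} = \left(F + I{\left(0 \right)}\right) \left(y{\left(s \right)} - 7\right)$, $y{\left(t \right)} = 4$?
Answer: $-873313$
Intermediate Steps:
$s = 1$ ($s = 0 + 1 = 1$)
$W{\left(F,J \right)} = -15 - 3 F$ ($W{\left(F,J \right)} = \left(F + 5\right) \left(4 - 7\right) = \left(5 + F\right) \left(-3\right) = -15 - 3 F$)
$W{\left(15 - 17,30 \right)} + 1262 \left(-692\right) = \left(-15 - 3 \left(15 - 17\right)\right) + 1262 \left(-692\right) = \left(-15 - 3 \left(15 - 17\right)\right) - 873304 = \left(-15 - -6\right) - 873304 = \left(-15 + 6\right) - 873304 = -9 - 873304 = -873313$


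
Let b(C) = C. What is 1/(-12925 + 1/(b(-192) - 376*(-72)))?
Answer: -26880/347423999 ≈ -7.7369e-5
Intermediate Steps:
1/(-12925 + 1/(b(-192) - 376*(-72))) = 1/(-12925 + 1/(-192 - 376*(-72))) = 1/(-12925 + 1/(-192 + 27072)) = 1/(-12925 + 1/26880) = 1/(-347423999/26880) = -26880/347423999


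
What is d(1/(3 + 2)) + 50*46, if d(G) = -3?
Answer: 2297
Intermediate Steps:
d(1/(3 + 2)) + 50*46 = -3 + 50*46 = -3 + 2300 = 2297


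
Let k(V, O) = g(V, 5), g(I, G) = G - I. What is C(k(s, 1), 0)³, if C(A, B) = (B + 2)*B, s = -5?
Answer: 0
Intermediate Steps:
k(V, O) = 5 - V
C(A, B) = B*(2 + B) (C(A, B) = (2 + B)*B = B*(2 + B))
C(k(s, 1), 0)³ = (0*(2 + 0))³ = (0*2)³ = 0³ = 0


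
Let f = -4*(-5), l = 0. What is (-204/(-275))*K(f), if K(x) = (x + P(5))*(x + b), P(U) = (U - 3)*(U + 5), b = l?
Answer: 6528/11 ≈ 593.45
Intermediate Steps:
b = 0
P(U) = (-3 + U)*(5 + U)
f = 20
K(x) = x*(20 + x) (K(x) = (x + (-15 + 5**2 + 2*5))*(x + 0) = (x + (-15 + 25 + 10))*x = (x + 20)*x = (20 + x)*x = x*(20 + x))
(-204/(-275))*K(f) = (-204/(-275))*(20*(20 + 20)) = (-204*(-1/275))*(20*40) = (204/275)*800 = 6528/11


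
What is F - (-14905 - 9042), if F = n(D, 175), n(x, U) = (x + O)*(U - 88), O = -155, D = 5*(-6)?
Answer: 7852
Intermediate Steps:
D = -30
n(x, U) = (-155 + x)*(-88 + U) (n(x, U) = (x - 155)*(U - 88) = (-155 + x)*(-88 + U))
F = -16095 (F = 13640 - 155*175 - 88*(-30) + 175*(-30) = 13640 - 27125 + 2640 - 5250 = -16095)
F - (-14905 - 9042) = -16095 - (-14905 - 9042) = -16095 - 1*(-23947) = -16095 + 23947 = 7852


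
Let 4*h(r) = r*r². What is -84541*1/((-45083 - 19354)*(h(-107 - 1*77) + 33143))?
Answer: -84541/98217001821 ≈ -8.6076e-7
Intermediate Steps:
h(r) = r³/4 (h(r) = (r*r²)/4 = r³/4)
-84541*1/((-45083 - 19354)*(h(-107 - 1*77) + 33143)) = -84541*1/((-45083 - 19354)*((-107 - 1*77)³/4 + 33143)) = -84541*(-1/(64437*((-107 - 77)³/4 + 33143))) = -84541*(-1/(64437*((¼)*(-184)³ + 33143))) = -84541*(-1/(64437*((¼)*(-6229504) + 33143))) = -84541*(-1/(64437*(-1557376 + 33143))) = -84541/((-64437*(-1524233))) = -84541/98217001821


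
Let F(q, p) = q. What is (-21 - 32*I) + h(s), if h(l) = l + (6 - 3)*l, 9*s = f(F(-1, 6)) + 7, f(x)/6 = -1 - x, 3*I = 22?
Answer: -2273/9 ≈ -252.56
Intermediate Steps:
I = 22/3 (I = (⅓)*22 = 22/3 ≈ 7.3333)
f(x) = -6 - 6*x (f(x) = 6*(-1 - x) = -6 - 6*x)
s = 7/9 (s = ((-6 - 6*(-1)) + 7)/9 = ((-6 + 6) + 7)/9 = (0 + 7)/9 = (⅑)*7 = 7/9 ≈ 0.77778)
h(l) = 4*l (h(l) = l + 3*l = 4*l)
(-21 - 32*I) + h(s) = (-21 - 32*22/3) + 4*(7/9) = (-21 - 704/3) + 28/9 = -767/3 + 28/9 = -2273/9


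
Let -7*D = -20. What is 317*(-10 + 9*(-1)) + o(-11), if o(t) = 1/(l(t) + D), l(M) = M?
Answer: -343318/57 ≈ -6023.1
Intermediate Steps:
D = 20/7 (D = -1/7*(-20) = 20/7 ≈ 2.8571)
o(t) = 1/(20/7 + t) (o(t) = 1/(t + 20/7) = 1/(20/7 + t))
317*(-10 + 9*(-1)) + o(-11) = 317*(-10 + 9*(-1)) + 7/(20 + 7*(-11)) = 317*(-10 - 9) + 7/(20 - 77) = 317*(-19) + 7/(-57) = -6023 + 7*(-1/57) = -6023 - 7/57 = -343318/57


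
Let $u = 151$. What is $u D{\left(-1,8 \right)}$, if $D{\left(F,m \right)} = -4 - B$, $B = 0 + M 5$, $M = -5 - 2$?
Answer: $4681$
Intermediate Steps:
$M = -7$
$B = -35$ ($B = 0 - 35 = -35$)
$D{\left(F,m \right)} = 31$ ($D{\left(F,m \right)} = -4 - -35 = -4 + 35 = 31$)
$u D{\left(-1,8 \right)} = 151 \cdot 31 = 4681$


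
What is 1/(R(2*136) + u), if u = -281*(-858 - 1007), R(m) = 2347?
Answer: 1/526412 ≈ 1.8997e-6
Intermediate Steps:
u = 524065 (u = -281*(-1865) = 524065)
1/(R(2*136) + u) = 1/(2347 + 524065) = 1/526412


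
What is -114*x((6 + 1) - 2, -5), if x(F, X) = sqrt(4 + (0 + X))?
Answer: -114*I ≈ -114.0*I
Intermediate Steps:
x(F, X) = sqrt(4 + X)
-114*x((6 + 1) - 2, -5) = -114*sqrt(4 - 5) = -114*I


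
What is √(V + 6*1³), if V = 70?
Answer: 2*√19 ≈ 8.7178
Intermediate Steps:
√(V + 6*1³) = √(70 + 6*1³) = √(70 + 6*1) = √(70 + 6) = √76 = 2*√19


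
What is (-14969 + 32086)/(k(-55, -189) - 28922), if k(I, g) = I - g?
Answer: -17117/28788 ≈ -0.59459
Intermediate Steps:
(-14969 + 32086)/(k(-55, -189) - 28922) = (-14969 + 32086)/((-55 - 1*(-189)) - 28922) = 17117/((-55 + 189) - 28922) = 17117/(134 - 28922) = 17117/(-28788) = 17117*(-1/28788) = -17117/28788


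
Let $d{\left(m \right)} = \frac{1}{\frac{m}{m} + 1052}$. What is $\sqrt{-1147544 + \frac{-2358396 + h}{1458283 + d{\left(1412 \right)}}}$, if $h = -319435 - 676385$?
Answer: $\frac{i \sqrt{422795749007483865665}}{19194650} \approx 1071.2 i$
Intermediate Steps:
$h = -995820$
$d{\left(m \right)} = \frac{1}{1053}$ ($d{\left(m \right)} = \frac{1}{1 + 1052} = \frac{1}{1053}$)
$\sqrt{-1147544 + \frac{-2358396 + h}{1458283 + d{\left(1412 \right)}}} = \sqrt{-1147544 + \frac{-2358396 - 995820}{1458283 + \frac{1}{1053}}} = \sqrt{-1147544 - \frac{3354216}{\frac{1535572000}{1053}}} = \sqrt{-1147544 - \frac{441498681}{191946500}} = \sqrt{- \frac{220267495894681}{191946500}} = \frac{i \sqrt{422795749007483865665}}{19194650}$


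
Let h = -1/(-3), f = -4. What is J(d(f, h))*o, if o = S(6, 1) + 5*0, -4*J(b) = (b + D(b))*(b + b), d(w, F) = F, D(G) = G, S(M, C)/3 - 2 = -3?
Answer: ⅓ ≈ 0.33333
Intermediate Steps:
h = ⅓ (h = -1*(-⅓) = ⅓ ≈ 0.33333)
S(M, C) = -3 (S(M, C) = 6 + 3*(-3) = 6 - 9 = -3)
J(b) = -b² (J(b) = -(b + b)*(b + b)/4 = -2*b*2*b/4 = -b²)
o = -3 (o = -3 + 5*0 = -3 + 0 = -3)
J(d(f, h))*o = -(⅓)²*(-3) = -1*⅑*(-3) = -⅑*(-3) = ⅓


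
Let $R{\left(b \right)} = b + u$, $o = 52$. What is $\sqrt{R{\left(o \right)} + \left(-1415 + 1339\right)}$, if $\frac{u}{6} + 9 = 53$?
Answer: $4 \sqrt{15} \approx 15.492$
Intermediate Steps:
$u = 264$ ($u = -54 + 6 \cdot 53 = -54 + 318 = 264$)
$R{\left(b \right)} = 264 + b$ ($R{\left(b \right)} = b + 264 = 264 + b$)
$\sqrt{R{\left(o \right)} + \left(-1415 + 1339\right)} = \sqrt{\left(264 + 52\right) + \left(-1415 + 1339\right)} = \sqrt{316 - 76} = \sqrt{240} = 4 \sqrt{15}$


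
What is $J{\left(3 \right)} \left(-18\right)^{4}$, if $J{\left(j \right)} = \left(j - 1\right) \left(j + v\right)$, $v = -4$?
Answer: $-209952$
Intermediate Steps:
$J{\left(j \right)} = \left(-1 + j\right) \left(-4 + j\right)$ ($J{\left(j \right)} = \left(j - 1\right) \left(j - 4\right) = \left(-1 + j\right) \left(-4 + j\right)$)
$J{\left(3 \right)} \left(-18\right)^{4} = \left(4 + 3^{2} - 15\right) \left(-18\right)^{4} = \left(4 + 9 - 15\right) 104976 = \left(-2\right) 104976 = -209952$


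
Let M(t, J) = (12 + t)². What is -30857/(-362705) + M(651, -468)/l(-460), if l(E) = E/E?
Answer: 159433905002/362705 ≈ 4.3957e+5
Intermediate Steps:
l(E) = 1
-30857/(-362705) + M(651, -468)/l(-460) = -30857/(-362705) + (12 + 651)²/1 = -30857*(-1/362705) + 663²*1 = 30857/362705 + 439569*1 = 30857/362705 + 439569 = 159433905002/362705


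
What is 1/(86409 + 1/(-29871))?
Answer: 29871/2581123238 ≈ 1.1573e-5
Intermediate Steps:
1/(86409 + 1/(-29871)) = 1/(86409 - 1/29871) = 1/(2581123238/29871) = 29871/2581123238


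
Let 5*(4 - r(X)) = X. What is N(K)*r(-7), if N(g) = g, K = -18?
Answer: -486/5 ≈ -97.200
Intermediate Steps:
r(X) = 4 - X/5
N(K)*r(-7) = -18*(4 - 1/5*(-7)) = -18*(4 + 7/5) = -18*27/5 = -486/5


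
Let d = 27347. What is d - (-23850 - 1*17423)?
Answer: 68620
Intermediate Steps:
d - (-23850 - 1*17423) = 27347 - (-23850 - 1*17423) = 27347 - (-23850 - 17423) = 27347 - 1*(-41273) = 27347 + 41273 = 68620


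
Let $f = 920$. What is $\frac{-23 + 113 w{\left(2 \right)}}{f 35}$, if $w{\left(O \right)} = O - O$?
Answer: $- \frac{1}{1400} \approx -0.00071429$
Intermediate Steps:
$w{\left(O \right)} = 0$
$\frac{-23 + 113 w{\left(2 \right)}}{f 35} = \frac{-23 + 113 \cdot 0}{920 \cdot 35} = \frac{-23 + 0}{32200} = \left(-23\right) \frac{1}{32200} = - \frac{1}{1400}$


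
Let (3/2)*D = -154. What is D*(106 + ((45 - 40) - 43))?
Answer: -20944/3 ≈ -6981.3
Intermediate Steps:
D = -308/3 (D = (2/3)*(-154) = -308/3 ≈ -102.67)
D*(106 + ((45 - 40) - 43)) = -308*(106 + ((45 - 40) - 43))/3 = -308*(106 + (5 - 43))/3 = -308*(106 - 38)/3 = -308/3*68 = -20944/3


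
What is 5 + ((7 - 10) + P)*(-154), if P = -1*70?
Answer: 11247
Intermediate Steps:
P = -70
5 + ((7 - 10) + P)*(-154) = 5 + ((7 - 10) - 70)*(-154) = 5 + (-3 - 70)*(-154) = 5 - 73*(-154) = 5 + 11242 = 11247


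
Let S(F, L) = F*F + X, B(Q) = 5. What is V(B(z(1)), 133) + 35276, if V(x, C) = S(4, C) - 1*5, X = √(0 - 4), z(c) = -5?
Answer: 35287 + 2*I ≈ 35287.0 + 2.0*I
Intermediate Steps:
X = 2*I (X = √(-4) = 2*I ≈ 2.0*I)
S(F, L) = F² + 2*I (S(F, L) = F*F + 2*I = F² + 2*I)
V(x, C) = 11 + 2*I (V(x, C) = (4² + 2*I) - 1*5 = (16 + 2*I) - 5 = 11 + 2*I)
V(B(z(1)), 133) + 35276 = (11 + 2*I) + 35276 = 35287 + 2*I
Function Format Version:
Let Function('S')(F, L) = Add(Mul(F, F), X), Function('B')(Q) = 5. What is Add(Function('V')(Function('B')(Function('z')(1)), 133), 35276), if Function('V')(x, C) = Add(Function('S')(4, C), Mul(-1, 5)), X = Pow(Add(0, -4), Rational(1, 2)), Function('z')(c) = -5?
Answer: Add(35287, Mul(2, I)) ≈ Add(35287., Mul(2.0000, I))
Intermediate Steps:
X = Mul(2, I) (X = Pow(-4, Rational(1, 2)) = Mul(2, I) ≈ Mul(2.0000, I))
Function('S')(F, L) = Add(Pow(F, 2), Mul(2, I)) (Function('S')(F, L) = Add(Mul(F, F), Mul(2, I)) = Add(Pow(F, 2), Mul(2, I)))
Function('V')(x, C) = Add(11, Mul(2, I)) (Function('V')(x, C) = Add(Add(Pow(4, 2), Mul(2, I)), Mul(-1, 5)) = Add(Add(16, Mul(2, I)), -5) = Add(11, Mul(2, I)))
Add(Function('V')(Function('B')(Function('z')(1)), 133), 35276) = Add(Add(11, Mul(2, I)), 35276) = Add(35287, Mul(2, I))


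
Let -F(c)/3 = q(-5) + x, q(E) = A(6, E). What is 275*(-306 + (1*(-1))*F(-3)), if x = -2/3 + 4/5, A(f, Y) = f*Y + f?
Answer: -103840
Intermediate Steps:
A(f, Y) = f + Y*f (A(f, Y) = Y*f + f = f + Y*f)
q(E) = 6 + 6*E (q(E) = 6*(1 + E) = 6 + 6*E)
x = 2/15 (x = -2*⅓ + 4*(⅕) = -⅔ + ⅘ = 2/15 ≈ 0.13333)
F(c) = 358/5 (F(c) = -3*((6 + 6*(-5)) + 2/15) = -3*((6 - 30) + 2/15) = -3*(-24 + 2/15) = -3*(-358/15) = 358/5)
275*(-306 + (1*(-1))*F(-3)) = 275*(-306 + (1*(-1))*(358/5)) = 275*(-306 - 1*358/5) = 275*(-306 - 358/5) = 275*(-1888/5) = -103840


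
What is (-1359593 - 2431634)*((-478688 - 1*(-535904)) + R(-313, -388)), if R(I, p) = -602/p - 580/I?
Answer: -13172529819042495/60722 ≈ -2.1693e+11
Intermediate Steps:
(-1359593 - 2431634)*((-478688 - 1*(-535904)) + R(-313, -388)) = (-1359593 - 2431634)*((-478688 - 1*(-535904)) + (-602/(-388) - 580/(-313))) = -3791227*((-478688 + 535904) + (-602*(-1/388) - 580*(-1/313))) = -3791227*(57216 + (301/194 + 580/313)) = -3791227*(57216 + 206733/60722) = -3791227*3474476685/60722 = -13172529819042495/60722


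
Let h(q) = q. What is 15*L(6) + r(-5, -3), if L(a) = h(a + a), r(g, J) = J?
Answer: 177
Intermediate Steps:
L(a) = 2*a (L(a) = a + a = 2*a)
15*L(6) + r(-5, -3) = 15*(2*6) - 3 = 15*12 - 3 = 180 - 3 = 177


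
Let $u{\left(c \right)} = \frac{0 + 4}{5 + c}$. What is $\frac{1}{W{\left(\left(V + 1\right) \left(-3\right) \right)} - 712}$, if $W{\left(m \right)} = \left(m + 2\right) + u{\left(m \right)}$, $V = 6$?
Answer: $- \frac{4}{2925} \approx -0.0013675$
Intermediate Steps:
$u{\left(c \right)} = \frac{4}{5 + c}$
$W{\left(m \right)} = 2 + m + \frac{4}{5 + m}$ ($W{\left(m \right)} = \left(m + 2\right) + \frac{4}{5 + m} = \left(2 + m\right) + \frac{4}{5 + m} = 2 + m + \frac{4}{5 + m}$)
$\frac{1}{W{\left(\left(V + 1\right) \left(-3\right) \right)} - 712} = \frac{1}{\frac{4 + \left(2 + \left(6 + 1\right) \left(-3\right)\right) \left(5 + \left(6 + 1\right) \left(-3\right)\right)}{5 + \left(6 + 1\right) \left(-3\right)} - 712} = \frac{1}{\frac{4 + \left(2 + 7 \left(-3\right)\right) \left(5 + 7 \left(-3\right)\right)}{5 + 7 \left(-3\right)} - 712} = \frac{1}{\frac{4 + \left(2 - 21\right) \left(5 - 21\right)}{5 - 21} - 712} = \frac{1}{\frac{4 - -304}{-16} - 712} = \frac{1}{- \frac{4 + 304}{16} - 712} = \frac{1}{\left(- \frac{1}{16}\right) 308 - 712} = \frac{1}{- \frac{77}{4} - 712} = \frac{1}{- \frac{2925}{4}} = - \frac{4}{2925}$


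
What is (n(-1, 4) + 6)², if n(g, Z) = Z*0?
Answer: 36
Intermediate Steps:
n(g, Z) = 0
(n(-1, 4) + 6)² = (0 + 6)² = 6² = 36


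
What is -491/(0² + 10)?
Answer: -491/10 ≈ -49.100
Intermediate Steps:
-491/(0² + 10) = -491/(0 + 10) = -491/10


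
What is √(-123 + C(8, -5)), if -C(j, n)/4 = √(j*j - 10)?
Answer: √(-123 - 12*√6) ≈ 12.345*I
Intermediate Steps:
C(j, n) = -4*√(-10 + j²) (C(j, n) = -4*√(j*j - 10) = -4*√(j² - 10) = -4*√(-10 + j²))
√(-123 + C(8, -5)) = √(-123 - 4*√(-10 + 8²)) = √(-123 - 4*√(-10 + 64)) = √(-123 - 12*√6)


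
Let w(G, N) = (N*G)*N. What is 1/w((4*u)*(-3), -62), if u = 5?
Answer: -1/230640 ≈ -4.3358e-6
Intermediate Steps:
w(G, N) = G*N² (w(G, N) = (G*N)*N = G*N²)
1/w((4*u)*(-3), -62) = 1/(((4*5)*(-3))*(-62)²) = 1/((20*(-3))*3844) = 1/(-60*3844) = 1/(-230640) = -1/230640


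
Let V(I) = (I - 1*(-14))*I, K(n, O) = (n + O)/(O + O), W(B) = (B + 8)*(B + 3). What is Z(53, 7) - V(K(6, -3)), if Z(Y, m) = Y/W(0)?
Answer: 215/24 ≈ 8.9583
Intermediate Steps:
W(B) = (3 + B)*(8 + B) (W(B) = (8 + B)*(3 + B) = (3 + B)*(8 + B))
K(n, O) = (O + n)/(2*O) (K(n, O) = (O + n)/((2*O)) = (O + n)*(1/(2*O)) = (O + n)/(2*O))
Z(Y, m) = Y/24 (Z(Y, m) = Y/(24 + 0² + 11*0) = Y/(24 + 0 + 0) = Y/24)
V(I) = I*(14 + I) (V(I) = (I + 14)*I = (14 + I)*I = I*(14 + I))
Z(53, 7) - V(K(6, -3)) = (1/24)*53 - (½)*(-3 + 6)/(-3)*(14 + (½)*(-3 + 6)/(-3)) = 53/24 - (½)*(-⅓)*3*(14 + (½)*(-⅓)*3) = 53/24 - (-1)*(14 - ½)/2 = 53/24 - (-1)*27/(2*2) = 53/24 - 1*(-27/4) = 53/24 + 27/4 = 215/24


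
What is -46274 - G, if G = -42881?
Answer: -3393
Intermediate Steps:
-46274 - G = -46274 - 1*(-42881) = -46274 + 42881 = -3393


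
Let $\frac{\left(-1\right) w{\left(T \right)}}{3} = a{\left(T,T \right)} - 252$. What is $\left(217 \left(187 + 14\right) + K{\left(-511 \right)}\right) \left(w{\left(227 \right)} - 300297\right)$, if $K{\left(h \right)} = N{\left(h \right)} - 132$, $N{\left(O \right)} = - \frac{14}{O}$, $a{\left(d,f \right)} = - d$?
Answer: $- \frac{948703276020}{73} \approx -1.2996 \cdot 10^{10}$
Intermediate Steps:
$K{\left(h \right)} = -132 - \frac{14}{h}$ ($K{\left(h \right)} = - \frac{14}{h} - 132 = -132 - \frac{14}{h}$)
$w{\left(T \right)} = 756 + 3 T$ ($w{\left(T \right)} = - 3 \left(- T - 252\right) = - 3 \left(-252 - T\right) = 756 + 3 T$)
$\left(217 \left(187 + 14\right) + K{\left(-511 \right)}\right) \left(w{\left(227 \right)} - 300297\right) = \left(217 \left(187 + 14\right) - \left(132 + \frac{14}{-511}\right)\right) \left(\left(756 + 3 \cdot 227\right) - 300297\right) = \left(217 \cdot 201 - \frac{9634}{73}\right) \left(\left(756 + 681\right) - 300297\right) = \left(43617 + \left(-132 + \frac{2}{73}\right)\right) \left(1437 - 300297\right) = \left(43617 - \frac{9634}{73}\right) \left(-298860\right) = \frac{3174407}{73} \left(-298860\right) = - \frac{948703276020}{73}$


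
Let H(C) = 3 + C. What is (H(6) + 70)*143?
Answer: 11297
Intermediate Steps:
(H(6) + 70)*143 = ((3 + 6) + 70)*143 = (9 + 70)*143 = 79*143 = 11297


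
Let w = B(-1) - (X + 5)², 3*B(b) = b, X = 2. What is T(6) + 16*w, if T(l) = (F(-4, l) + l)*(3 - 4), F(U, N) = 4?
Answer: -2398/3 ≈ -799.33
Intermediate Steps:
B(b) = b/3
w = -148/3 (w = (⅓)*(-1) - (2 + 5)² = -⅓ - 1*7² = -⅓ - 1*49 = -⅓ - 49 = -148/3 ≈ -49.333)
T(l) = -4 - l (T(l) = (4 + l)*(3 - 4) = (4 + l)*(-1) = -4 - l)
T(6) + 16*w = (-4 - 1*6) + 16*(-148/3) = (-4 - 6) - 2368/3 = -10 - 2368/3 = -2398/3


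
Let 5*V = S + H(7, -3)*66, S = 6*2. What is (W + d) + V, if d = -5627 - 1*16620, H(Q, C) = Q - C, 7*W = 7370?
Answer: -737091/35 ≈ -21060.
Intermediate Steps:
S = 12
W = 7370/7 (W = (1/7)*7370 = 7370/7 ≈ 1052.9)
d = -22247 (d = -5627 - 16620 = -22247)
V = 672/5 (V = (12 + (7 - 1*(-3))*66)/5 = (12 + (7 + 3)*66)/5 = (12 + 10*66)/5 = (12 + 660)/5 = (1/5)*672 = 672/5 ≈ 134.40)
(W + d) + V = (7370/7 - 22247) + 672/5 = -148359/7 + 672/5 = -737091/35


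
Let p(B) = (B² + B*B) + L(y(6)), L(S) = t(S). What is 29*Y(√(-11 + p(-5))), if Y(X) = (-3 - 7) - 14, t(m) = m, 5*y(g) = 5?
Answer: -696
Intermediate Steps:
y(g) = 1 (y(g) = (⅕)*5 = 1)
L(S) = S
p(B) = 1 + 2*B² (p(B) = (B² + B*B) + 1 = (B² + B²) + 1 = 2*B² + 1 = 1 + 2*B²)
Y(X) = -24 (Y(X) = -10 - 14 = -24)
29*Y(√(-11 + p(-5))) = 29*(-24) = -696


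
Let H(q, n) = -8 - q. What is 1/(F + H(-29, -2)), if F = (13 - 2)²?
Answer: 1/142 ≈ 0.0070423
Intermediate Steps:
F = 121 (F = 11² = 121)
1/(F + H(-29, -2)) = 1/(121 + (-8 - 1*(-29))) = 1/(121 + (-8 + 29)) = 1/(121 + 21) = 1/142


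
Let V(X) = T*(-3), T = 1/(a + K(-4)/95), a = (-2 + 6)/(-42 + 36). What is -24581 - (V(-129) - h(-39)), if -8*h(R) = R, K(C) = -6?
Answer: -5112689/208 ≈ -24580.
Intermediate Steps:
a = -2/3 (a = 4/(-6) = 4*(-1/6) = -2/3 ≈ -0.66667)
T = -285/208 (T = 1/(-2/3 - 6/95) = 1/(-208/285) = -285/208 ≈ -1.3702)
h(R) = -R/8
V(X) = 855/208 (V(X) = -285/208*(-3) = 855/208)
-24581 - (V(-129) - h(-39)) = -24581 - (855/208 - (-1)*(-39)/8) = -24581 - (855/208 - 1*39/8) = -24581 - (855/208 - 39/8) = -24581 - 1*(-159/208) = -24581 + 159/208 = -5112689/208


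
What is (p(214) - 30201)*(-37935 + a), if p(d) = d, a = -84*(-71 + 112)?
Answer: 1240832073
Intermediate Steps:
a = -3444 (a = -84*41 = -3444)
(p(214) - 30201)*(-37935 + a) = (214 - 30201)*(-37935 - 3444) = -29987*(-41379) = 1240832073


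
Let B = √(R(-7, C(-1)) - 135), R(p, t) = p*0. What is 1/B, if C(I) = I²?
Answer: -I*√15/45 ≈ -0.086066*I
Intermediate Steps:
R(p, t) = 0
B = 3*I*√15 (B = √(0 - 135) = √(-135) = 3*I*√15 ≈ 11.619*I)
1/B = 1/(3*I*√15) = -I*√15/45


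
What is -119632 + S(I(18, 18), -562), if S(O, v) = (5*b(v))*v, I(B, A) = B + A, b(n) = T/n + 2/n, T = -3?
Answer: -119637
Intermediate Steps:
b(n) = -1/n (b(n) = -3/n + 2/n = -1/n)
I(B, A) = A + B
S(O, v) = -5 (S(O, v) = (5*(-1/v))*v = (-5/v)*v = -5)
-119632 + S(I(18, 18), -562) = -119632 - 5 = -119637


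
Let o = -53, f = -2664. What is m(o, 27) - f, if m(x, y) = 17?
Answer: 2681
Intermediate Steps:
m(o, 27) - f = 17 - 1*(-2664) = 17 + 2664 = 2681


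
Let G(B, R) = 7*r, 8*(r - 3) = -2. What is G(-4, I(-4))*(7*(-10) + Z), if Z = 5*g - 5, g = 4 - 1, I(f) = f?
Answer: -1155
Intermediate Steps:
r = 11/4 (r = 3 + (⅛)*(-2) = 3 - ¼ = 11/4 ≈ 2.7500)
g = 3
G(B, R) = 77/4 (G(B, R) = 7*(11/4) = 77/4)
Z = 10 (Z = 5*3 - 5 = 15 - 5 = 10)
G(-4, I(-4))*(7*(-10) + Z) = 77*(7*(-10) + 10)/4 = 77*(-70 + 10)/4 = (77/4)*(-60) = -1155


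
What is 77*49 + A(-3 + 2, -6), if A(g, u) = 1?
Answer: 3774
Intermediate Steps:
77*49 + A(-3 + 2, -6) = 77*49 + 1 = 3773 + 1 = 3774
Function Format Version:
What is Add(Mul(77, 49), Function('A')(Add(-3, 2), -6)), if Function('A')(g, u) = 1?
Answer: 3774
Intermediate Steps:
Add(Mul(77, 49), Function('A')(Add(-3, 2), -6)) = Add(Mul(77, 49), 1) = Add(3773, 1) = 3774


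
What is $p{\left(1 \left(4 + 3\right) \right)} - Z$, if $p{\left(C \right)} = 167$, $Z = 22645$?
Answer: $-22478$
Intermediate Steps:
$p{\left(1 \left(4 + 3\right) \right)} - Z = 167 - 22645 = -22478$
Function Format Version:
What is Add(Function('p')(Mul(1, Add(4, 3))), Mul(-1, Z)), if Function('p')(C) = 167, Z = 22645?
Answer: -22478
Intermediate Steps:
Add(Function('p')(Mul(1, Add(4, 3))), Mul(-1, Z)) = Add(167, Mul(-1, 22645)) = Add(167, -22645) = -22478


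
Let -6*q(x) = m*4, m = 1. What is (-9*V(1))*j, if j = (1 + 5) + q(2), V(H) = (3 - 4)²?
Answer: -48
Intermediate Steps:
q(x) = -⅔ (q(x) = -4/6 = -⅙*4 = -⅔)
V(H) = 1 (V(H) = (-1)² = 1)
j = 16/3 (j = (1 + 5) - ⅔ = 6 - ⅔ = 16/3 ≈ 5.3333)
(-9*V(1))*j = -9*1*(16/3) = -9*16/3 = -48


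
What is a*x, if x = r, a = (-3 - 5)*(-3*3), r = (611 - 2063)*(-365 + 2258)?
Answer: -197901792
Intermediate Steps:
r = -2748636 (r = -1452*1893 = -2748636)
a = 72 (a = -8*(-9) = 72)
x = -2748636
a*x = 72*(-2748636) = -197901792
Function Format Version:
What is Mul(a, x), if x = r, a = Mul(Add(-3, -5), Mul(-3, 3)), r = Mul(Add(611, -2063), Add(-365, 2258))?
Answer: -197901792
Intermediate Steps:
r = -2748636 (r = Mul(-1452, 1893) = -2748636)
a = 72 (a = Mul(-8, -9) = 72)
x = -2748636
Mul(a, x) = Mul(72, -2748636) = -197901792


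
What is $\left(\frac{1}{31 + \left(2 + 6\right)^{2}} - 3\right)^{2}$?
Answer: $\frac{80656}{9025} \approx 8.937$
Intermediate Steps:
$\left(\frac{1}{31 + \left(2 + 6\right)^{2}} - 3\right)^{2} = \left(\frac{1}{31 + 8^{2}} - 3\right)^{2} = \left(\frac{1}{31 + 64} - 3\right)^{2} = \left(\frac{1}{95} - 3\right)^{2} = \left(- \frac{284}{95}\right)^{2} = \frac{80656}{9025}$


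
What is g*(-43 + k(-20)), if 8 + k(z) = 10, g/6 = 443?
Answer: -108978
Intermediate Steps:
g = 2658 (g = 6*443 = 2658)
k(z) = 2 (k(z) = -8 + 10 = 2)
g*(-43 + k(-20)) = 2658*(-43 + 2) = 2658*(-41) = -108978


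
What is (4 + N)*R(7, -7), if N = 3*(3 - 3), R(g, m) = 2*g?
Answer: 56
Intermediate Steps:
N = 0 (N = 3*0 = 0)
(4 + N)*R(7, -7) = (4 + 0)*(2*7) = 4*14 = 56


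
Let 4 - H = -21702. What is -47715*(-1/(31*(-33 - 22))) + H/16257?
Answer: -147738805/5543637 ≈ -26.650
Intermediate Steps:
H = 21706 (H = 4 - 1*(-21702) = 4 + 21702 = 21706)
-47715*(-1/(31*(-33 - 22))) + H/16257 = -47715*(-1/(31*(-33 - 22))) + 21706/16257 = -47715/((-55*(-31))) + 21706*(1/16257) = -47715/1705 + 21706/16257 = -47715*1/1705 + 21706/16257 = -9543/341 + 21706/16257 = -147738805/5543637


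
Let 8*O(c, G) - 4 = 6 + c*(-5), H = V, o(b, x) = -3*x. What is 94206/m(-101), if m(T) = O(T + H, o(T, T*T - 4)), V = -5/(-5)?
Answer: 125608/85 ≈ 1477.7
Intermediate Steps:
V = 1 (V = -5*(-1/5) = 1)
H = 1
O(c, G) = 5/4 - 5*c/8 (O(c, G) = 1/2 + (6 + c*(-5))/8 = 1/2 + (6 - 5*c)/8 = 1/2 + (3/4 - 5*c/8) = 5/4 - 5*c/8)
m(T) = 5/8 - 5*T/8 (m(T) = 5/4 - 5*(T + 1)/8 = 5/4 - 5*(1 + T)/8 = 5/4 + (-5/8 - 5*T/8) = 5/8 - 5*T/8)
94206/m(-101) = 94206/(5/8 - 5/8*(-101)) = 94206/(5/8 + 505/8) = 94206/(255/4) = 94206*(4/255) = 125608/85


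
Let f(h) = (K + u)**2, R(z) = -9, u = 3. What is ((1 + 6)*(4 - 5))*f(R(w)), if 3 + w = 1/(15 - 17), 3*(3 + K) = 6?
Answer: -28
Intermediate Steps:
K = -1 (K = -3 + (1/3)*6 = -3 + 2 = -1)
w = -7/2 (w = -3 + 1/(15 - 17) = -3 + 1/(-2) = -3 - 1/2 = -7/2 ≈ -3.5000)
f(h) = 4 (f(h) = (-1 + 3)**2 = 2**2 = 4)
((1 + 6)*(4 - 5))*f(R(w)) = ((1 + 6)*(4 - 5))*4 = (7*(-1))*4 = -7*4 = -28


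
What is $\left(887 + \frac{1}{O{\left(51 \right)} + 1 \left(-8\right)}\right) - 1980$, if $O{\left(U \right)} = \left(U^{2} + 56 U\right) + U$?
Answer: $- \frac{6011499}{5500} \approx -1093.0$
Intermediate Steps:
$O{\left(U \right)} = U^{2} + 57 U$
$\left(887 + \frac{1}{O{\left(51 \right)} + 1 \left(-8\right)}\right) - 1980 = \left(887 + \frac{1}{51 \left(57 + 51\right) + 1 \left(-8\right)}\right) - 1980 = \left(887 + \frac{1}{51 \cdot 108 - 8}\right) - 1980 = \left(887 + \frac{1}{5508 - 8}\right) - 1980 = \left(887 + \frac{1}{5500}\right) - 1980 = \frac{4878501}{5500} - 1980 = - \frac{6011499}{5500}$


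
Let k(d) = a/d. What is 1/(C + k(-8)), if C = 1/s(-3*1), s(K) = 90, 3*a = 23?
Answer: -360/341 ≈ -1.0557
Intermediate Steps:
a = 23/3 (a = (⅓)*23 = 23/3 ≈ 7.6667)
k(d) = 23/(3*d)
C = 1/90 ≈ 0.011111
1/(C + k(-8)) = 1/(1/90 + (23/3)/(-8)) = 1/(1/90 + (23/3)*(-⅛)) = 1/(1/90 - 23/24) = 1/(-341/360) = -360/341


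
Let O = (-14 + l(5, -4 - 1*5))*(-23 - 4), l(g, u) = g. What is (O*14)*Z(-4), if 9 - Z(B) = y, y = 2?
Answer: 23814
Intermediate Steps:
Z(B) = 7 (Z(B) = 9 - 1*2 = 9 - 2 = 7)
O = 243 (O = (-14 + 5)*(-23 - 4) = -9*(-27) = 243)
(O*14)*Z(-4) = (243*14)*7 = 3402*7 = 23814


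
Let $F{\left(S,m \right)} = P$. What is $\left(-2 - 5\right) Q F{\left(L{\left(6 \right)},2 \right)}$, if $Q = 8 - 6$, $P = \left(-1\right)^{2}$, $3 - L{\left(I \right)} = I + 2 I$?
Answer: $-14$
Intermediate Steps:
$L{\left(I \right)} = 3 - 3 I$ ($L{\left(I \right)} = 3 - \left(I + 2 I\right) = 3 - 3 I$)
$P = 1$
$Q = 2$ ($Q = 8 - 6 = 2$)
$F{\left(S,m \right)} = 1$
$\left(-2 - 5\right) Q F{\left(L{\left(6 \right)},2 \right)} = \left(-2 - 5\right) 2 \cdot 1 = \left(-7\right) 2 \cdot 1 = \left(-14\right) 1 = -14$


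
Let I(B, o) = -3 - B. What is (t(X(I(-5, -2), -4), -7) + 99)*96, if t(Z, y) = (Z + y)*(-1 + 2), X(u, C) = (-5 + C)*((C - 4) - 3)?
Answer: 18336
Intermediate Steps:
X(u, C) = (-7 + C)*(-5 + C) (X(u, C) = (-5 + C)*((-4 + C) - 3) = (-5 + C)*(-7 + C) = (-7 + C)*(-5 + C))
t(Z, y) = Z + y (t(Z, y) = (Z + y)*1 = Z + y)
(t(X(I(-5, -2), -4), -7) + 99)*96 = (((35 + (-4)**2 - 12*(-4)) - 7) + 99)*96 = (((35 + 16 + 48) - 7) + 99)*96 = ((99 - 7) + 99)*96 = (92 + 99)*96 = 191*96 = 18336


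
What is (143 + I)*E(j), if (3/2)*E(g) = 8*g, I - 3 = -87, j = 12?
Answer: 3776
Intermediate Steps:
I = -84 (I = 3 - 87 = -84)
E(g) = 16*g/3 (E(g) = 2*(8*g)/3 = 16*g/3)
(143 + I)*E(j) = (143 - 84)*((16/3)*12) = 59*64 = 3776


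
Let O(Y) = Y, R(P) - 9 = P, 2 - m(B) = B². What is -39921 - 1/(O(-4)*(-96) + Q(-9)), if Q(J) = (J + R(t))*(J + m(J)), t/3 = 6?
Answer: -47905199/1200 ≈ -39921.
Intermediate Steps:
t = 18 (t = 3*6 = 18)
m(B) = 2 - B²
R(P) = 9 + P
Q(J) = (27 + J)*(2 + J - J²) (Q(J) = (J + (9 + 18))*(J + (2 - J²)) = (J + 27)*(2 + J - J²) = (27 + J)*(2 + J - J²))
-39921 - 1/(O(-4)*(-96) + Q(-9)) = -39921 - 1/(-4*(-96) + (54 - 1*(-9)³ - 26*(-9)² + 29*(-9))) = -39921 - 1/(384 + (54 - 1*(-729) - 26*81 - 261)) = -39921 - 1/(384 + (54 + 729 - 2106 - 261)) = -39921 - 1/(384 - 1584) = -39921 - 1/(-1200) = -39921 - 1*(-1/1200) = -39921 + 1/1200 = -47905199/1200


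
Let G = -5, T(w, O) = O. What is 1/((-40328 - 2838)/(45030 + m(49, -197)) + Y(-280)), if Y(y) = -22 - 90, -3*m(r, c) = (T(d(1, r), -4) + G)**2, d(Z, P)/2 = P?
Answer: -45003/5083502 ≈ -0.0088528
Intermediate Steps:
d(Z, P) = 2*P
m(r, c) = -27 (m(r, c) = -(-4 - 5)**2/3 = -1/3*(-9)**2 = -1/3*81 = -27)
Y(y) = -112
1/((-40328 - 2838)/(45030 + m(49, -197)) + Y(-280)) = 1/((-40328 - 2838)/(45030 - 27) - 112) = 1/(-43166/45003 - 112) = 1/(-5083502/45003) = -45003/5083502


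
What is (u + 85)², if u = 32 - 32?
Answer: 7225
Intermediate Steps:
u = 0
(u + 85)² = (0 + 85)² = 85² = 7225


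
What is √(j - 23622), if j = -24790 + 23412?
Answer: 50*I*√10 ≈ 158.11*I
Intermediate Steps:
j = -1378
√(j - 23622) = √(-1378 - 23622) = √(-25000) = 50*I*√10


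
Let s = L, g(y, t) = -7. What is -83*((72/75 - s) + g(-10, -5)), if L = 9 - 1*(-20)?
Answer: 72708/25 ≈ 2908.3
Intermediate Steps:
L = 29 (L = 9 + 20 = 29)
s = 29
-83*((72/75 - s) + g(-10, -5)) = -83*((72/75 - 1*29) - 7) = -83*((72*(1/75) - 29) - 7) = -83*((24/25 - 29) - 7) = -83*(-701/25 - 7) = -83*(-876/25) = 72708/25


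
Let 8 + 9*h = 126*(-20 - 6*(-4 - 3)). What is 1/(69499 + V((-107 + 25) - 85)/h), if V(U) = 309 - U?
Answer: 691/48024880 ≈ 1.4388e-5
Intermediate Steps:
h = 2764/9 (h = -8/9 + (126*(-20 - 6*(-4 - 3)))/9 = -8/9 + (126*(-20 - 6*(-7)))/9 = -8/9 + (126*(-20 + 42))/9 = -8/9 + (126*22)/9 = -8/9 + (⅑)*2772 = -8/9 + 308 = 2764/9 ≈ 307.11)
1/(69499 + V((-107 + 25) - 85)/h) = 1/(69499 + (309 - ((-107 + 25) - 85))/(2764/9)) = 1/(69499 + (309 - (-82 - 85))*(9/2764)) = 1/(69499 + (309 - 1*(-167))*(9/2764)) = 1/(69499 + (309 + 167)*(9/2764)) = 1/(69499 + 476*(9/2764)) = 1/(69499 + 1071/691) = 1/(48024880/691) = 691/48024880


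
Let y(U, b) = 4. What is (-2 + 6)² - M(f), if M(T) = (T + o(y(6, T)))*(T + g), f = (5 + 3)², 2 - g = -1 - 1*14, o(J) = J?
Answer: -5492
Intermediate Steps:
g = 17 (g = 2 - (-1 - 1*14) = 2 - (-1 - 14) = 2 - 1*(-15) = 2 + 15 = 17)
f = 64 (f = 8² = 64)
M(T) = (4 + T)*(17 + T) (M(T) = (T + 4)*(T + 17) = (4 + T)*(17 + T))
(-2 + 6)² - M(f) = (-2 + 6)² - (68 + 64² + 21*64) = 4² - (68 + 4096 + 1344) = 16 - 1*5508 = 16 - 5508 = -5492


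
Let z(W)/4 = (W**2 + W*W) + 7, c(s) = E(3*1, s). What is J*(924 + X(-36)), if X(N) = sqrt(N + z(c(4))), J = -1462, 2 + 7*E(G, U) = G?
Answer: -1350888 - 11696*I*sqrt(6)/7 ≈ -1.3509e+6 - 4092.7*I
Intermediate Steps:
E(G, U) = -2/7 + G/7
c(s) = 1/7 (c(s) = -2/7 + (3*1)/7 = -2/7 + (1/7)*3 = -2/7 + 3/7 = 1/7)
z(W) = 28 + 8*W**2 (z(W) = 4*((W**2 + W*W) + 7) = 4*((W**2 + W**2) + 7) = 4*(2*W**2 + 7) = 4*(7 + 2*W**2) = 28 + 8*W**2)
X(N) = sqrt(1380/49 + N) (X(N) = sqrt(N + (28 + 8*(1/7)**2)) = sqrt(N + (28 + 8*(1/49))) = sqrt(N + (28 + 8/49)) = sqrt(N + 1380/49) = sqrt(1380/49 + N))
J*(924 + X(-36)) = -1462*(924 + sqrt(1380 + 49*(-36))/7) = -1462*(924 + sqrt(1380 - 1764)/7) = -1462*(924 + sqrt(-384)/7) = -1462*(924 + (8*I*sqrt(6))/7) = -1462*(924 + 8*I*sqrt(6)/7) = -1350888 - 11696*I*sqrt(6)/7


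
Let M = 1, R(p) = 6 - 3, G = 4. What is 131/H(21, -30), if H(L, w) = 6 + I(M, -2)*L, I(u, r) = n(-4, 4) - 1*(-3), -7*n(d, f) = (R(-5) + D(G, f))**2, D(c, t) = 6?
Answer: -131/174 ≈ -0.75287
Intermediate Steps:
R(p) = 3
n(d, f) = -81/7 (n(d, f) = -(3 + 6)**2/7 = -1/7*9**2 = -1/7*81 = -81/7)
I(u, r) = -60/7 (I(u, r) = -81/7 - 1*(-3) = -81/7 + 3 = -60/7)
H(L, w) = 6 - 60*L/7
131/H(21, -30) = 131/(6 - 60/7*21) = 131/(6 - 180) = 131/(-174) = 131*(-1/174) = -131/174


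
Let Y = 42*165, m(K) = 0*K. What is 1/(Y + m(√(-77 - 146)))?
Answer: 1/6930 ≈ 0.00014430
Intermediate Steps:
m(K) = 0
Y = 6930
1/(Y + m(√(-77 - 146))) = 1/(6930 + 0) = 1/6930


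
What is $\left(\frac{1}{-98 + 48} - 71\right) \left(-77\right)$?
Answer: $\frac{273427}{50} \approx 5468.5$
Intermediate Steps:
$\left(\frac{1}{-98 + 48} - 71\right) \left(-77\right) = \left(\frac{1}{-50} - 71\right) \left(-77\right) = \left(- \frac{1}{50} - 71\right) \left(-77\right) = \left(- \frac{3551}{50}\right) \left(-77\right) = \frac{273427}{50}$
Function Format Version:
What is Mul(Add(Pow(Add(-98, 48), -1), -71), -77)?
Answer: Rational(273427, 50) ≈ 5468.5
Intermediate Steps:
Mul(Add(Pow(Add(-98, 48), -1), -71), -77) = Mul(Add(Pow(-50, -1), -71), -77) = Mul(Add(Rational(-1, 50), -71), -77) = Mul(Rational(-3551, 50), -77) = Rational(273427, 50)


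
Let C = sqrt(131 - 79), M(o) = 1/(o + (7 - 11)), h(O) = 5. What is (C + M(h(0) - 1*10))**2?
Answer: 4213/81 - 4*sqrt(13)/9 ≈ 50.410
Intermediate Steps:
M(o) = 1/(-4 + o) (M(o) = 1/(o - 4) = 1/(-4 + o))
C = 2*sqrt(13) (C = sqrt(52) = 2*sqrt(13) ≈ 7.2111)
(C + M(h(0) - 1*10))**2 = (2*sqrt(13) + 1/(-4 + (5 - 1*10)))**2 = (2*sqrt(13) + 1/(-4 + (5 - 10)))**2 = (2*sqrt(13) + 1/(-4 - 5))**2 = (2*sqrt(13) + 1/(-9))**2 = (2*sqrt(13) - 1/9)**2 = (-1/9 + 2*sqrt(13))**2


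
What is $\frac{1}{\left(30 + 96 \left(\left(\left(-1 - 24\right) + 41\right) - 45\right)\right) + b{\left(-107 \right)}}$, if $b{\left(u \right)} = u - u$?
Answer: $- \frac{1}{2754} \approx -0.00036311$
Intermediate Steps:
$b{\left(u \right)} = 0$
$\frac{1}{\left(30 + 96 \left(\left(\left(-1 - 24\right) + 41\right) - 45\right)\right) + b{\left(-107 \right)}} = \frac{1}{\left(30 + 96 \left(\left(\left(-1 - 24\right) + 41\right) - 45\right)\right) + 0} = \frac{1}{\left(30 + 96 \left(\left(-25 + 41\right) - 45\right)\right) + 0} = \frac{1}{\left(30 + 96 \left(16 - 45\right)\right) + 0} = \frac{1}{\left(30 + 96 \left(-29\right)\right) + 0} = \frac{1}{\left(30 - 2784\right) + 0} = \frac{1}{-2754 + 0} = \frac{1}{-2754} = - \frac{1}{2754}$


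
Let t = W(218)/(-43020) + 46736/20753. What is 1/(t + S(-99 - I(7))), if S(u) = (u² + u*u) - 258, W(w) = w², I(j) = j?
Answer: 223198515/4958387891497 ≈ 4.5014e-5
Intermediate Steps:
S(u) = -258 + 2*u² (S(u) = (u² + u²) - 258 = 2*u² - 258 = -258 + 2*u²)
t = 256079287/223198515 (t = 218²/(-43020) + 46736/20753 = 47524*(-1/43020) + 46736*(1/20753) = -11881/10755 + 46736/20753 = 256079287/223198515 ≈ 1.1473)
1/(t + S(-99 - I(7))) = 1/(256079287/223198515 + (-258 + 2*(-99 - 1*7)²)) = 1/(256079287/223198515 + (-258 + 2*(-99 - 7)²)) = 1/(256079287/223198515 + (-258 + 2*(-106)²)) = 1/(256079287/223198515 + (-258 + 2*11236)) = 1/(256079287/223198515 + (-258 + 22472)) = 1/(256079287/223198515 + 22214) = 1/(4958387891497/223198515) = 223198515/4958387891497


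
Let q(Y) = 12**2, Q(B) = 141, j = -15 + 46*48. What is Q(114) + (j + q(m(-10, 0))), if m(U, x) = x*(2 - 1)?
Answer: 2478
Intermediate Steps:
j = 2193 (j = -15 + 2208 = 2193)
m(U, x) = x (m(U, x) = x*1 = x)
q(Y) = 144
Q(114) + (j + q(m(-10, 0))) = 141 + (2193 + 144) = 141 + 2337 = 2478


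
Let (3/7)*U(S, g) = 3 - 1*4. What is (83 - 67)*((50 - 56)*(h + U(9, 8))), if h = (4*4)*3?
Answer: -4384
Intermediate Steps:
h = 48 (h = 16*3 = 48)
U(S, g) = -7/3 (U(S, g) = 7*(3 - 1*4)/3 = 7*(3 - 4)/3 = (7/3)*(-1) = -7/3)
(83 - 67)*((50 - 56)*(h + U(9, 8))) = (83 - 67)*((50 - 56)*(48 - 7/3)) = 16*(-6*137/3) = 16*(-274) = -4384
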